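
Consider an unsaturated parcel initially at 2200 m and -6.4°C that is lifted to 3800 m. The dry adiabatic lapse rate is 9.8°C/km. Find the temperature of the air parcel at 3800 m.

-22.08°C

Dry adiabatic to 3800 m: -9.8 × 1.6 km = -15.68°C, so T = -22.08°C.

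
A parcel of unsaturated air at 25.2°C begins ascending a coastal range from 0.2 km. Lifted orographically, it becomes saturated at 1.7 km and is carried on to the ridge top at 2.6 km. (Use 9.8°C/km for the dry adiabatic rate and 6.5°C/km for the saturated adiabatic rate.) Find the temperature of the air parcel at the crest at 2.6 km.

4.65°C

From 200 m to 1700 m (dry): cools by 9.8 × 1.5 = 14.7°C, giving 10.5°C.
From 1700 m to 2600 m (saturated): cools by 6.5 × 0.9 = 5.85°C, giving 4.65°C.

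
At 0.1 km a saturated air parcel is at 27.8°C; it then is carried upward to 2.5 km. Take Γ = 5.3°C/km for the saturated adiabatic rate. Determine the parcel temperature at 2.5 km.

15.08°C

From 100 m to 2500 m (saturated adiabatic): cools by 5.3 × 2.4 = 12.72°C, giving 15.08°C.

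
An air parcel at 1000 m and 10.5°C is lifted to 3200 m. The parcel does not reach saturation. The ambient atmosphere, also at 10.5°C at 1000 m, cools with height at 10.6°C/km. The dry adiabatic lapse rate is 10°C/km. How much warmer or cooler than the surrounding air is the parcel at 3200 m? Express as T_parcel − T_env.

+1.32°C (parcel warmer than environment)

Parcel:
  1000 → 3200 m (dry, 10°C/km): ΔT = -10 × 2.2 = -22°C → T = -11.5°C
Environment:
  1000 → 3200 m (environment, 10.6°C/km): ΔT = -10.6 × 2.2 = -23.32°C → T = -12.82°C
T_parcel − T_env = -11.5 − (-12.82) = +1.32°C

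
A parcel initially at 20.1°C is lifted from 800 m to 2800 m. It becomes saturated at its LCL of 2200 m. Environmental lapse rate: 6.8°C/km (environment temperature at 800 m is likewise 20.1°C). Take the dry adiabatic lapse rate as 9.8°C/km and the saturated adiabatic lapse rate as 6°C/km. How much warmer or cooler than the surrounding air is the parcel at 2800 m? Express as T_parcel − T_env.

Parcel:
  From 800 m to 2200 m (dry): cools by 9.8 × 1.4 = 13.72°C, giving 6.38°C.
  From 2200 m to 2800 m (saturated): cools by 6 × 0.6 = 3.6°C, giving 2.78°C.
Environment:
  From 800 m to 2800 m (environment): cools by 6.8 × 2 = 13.6°C, giving 6.5°C.
T_parcel − T_env = 2.78 − 6.5 = -3.72°C

-3.72°C (parcel cooler than environment)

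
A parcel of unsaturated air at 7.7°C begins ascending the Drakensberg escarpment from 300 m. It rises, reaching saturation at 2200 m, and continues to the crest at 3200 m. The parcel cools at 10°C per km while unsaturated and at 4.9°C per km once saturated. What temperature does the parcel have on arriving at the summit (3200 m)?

Dry to 2200 m: -10 × 1.9 km = -19°C, so T = -11.3°C.
Saturated to 3200 m: -4.9 × 1 km = -4.9°C, so T = -16.2°C.

-16.2°C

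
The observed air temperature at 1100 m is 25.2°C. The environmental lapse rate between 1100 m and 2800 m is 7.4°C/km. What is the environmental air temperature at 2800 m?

From 1100 m to 2800 m (environmental): cools by 7.4 × 1.7 = 12.58°C, giving 12.62°C.

12.62°C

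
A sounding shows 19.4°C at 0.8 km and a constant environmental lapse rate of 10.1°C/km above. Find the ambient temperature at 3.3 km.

800–3300 m, environmental: Δz = 2.5 km ⇒ ΔT = -25.25°C; T = -5.85°C

-5.85°C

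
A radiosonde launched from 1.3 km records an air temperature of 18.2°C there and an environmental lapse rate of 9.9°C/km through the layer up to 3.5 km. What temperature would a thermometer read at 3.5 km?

-3.58°C

From 1300 m to 3500 m (environmental): cools by 9.9 × 2.2 = 21.78°C, giving -3.58°C.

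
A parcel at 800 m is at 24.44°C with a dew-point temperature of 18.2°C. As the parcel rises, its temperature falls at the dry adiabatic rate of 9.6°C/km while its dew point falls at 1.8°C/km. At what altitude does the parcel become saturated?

1600 m

T and T_d converge at 9.6 − 1.8 = 7.8°C per km
Height above start = (24.44 − 18.2) / 7.8 = 0.8 km
LCL altitude = 800 m + 800 m = 1600 m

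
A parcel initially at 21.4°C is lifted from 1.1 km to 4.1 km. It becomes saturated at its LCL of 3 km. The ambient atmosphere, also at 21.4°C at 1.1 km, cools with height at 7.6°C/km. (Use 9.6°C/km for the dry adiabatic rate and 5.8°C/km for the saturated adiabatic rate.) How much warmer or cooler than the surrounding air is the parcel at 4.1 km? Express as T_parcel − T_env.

Parcel:
  1100 → 3000 m (dry, 9.6°C/km): ΔT = -9.6 × 1.9 = -18.24°C → T = 3.16°C
  3000 → 4100 m (saturated, 5.8°C/km): ΔT = -5.8 × 1.1 = -6.38°C → T = -3.22°C
Environment:
  1100 → 4100 m (environment, 7.6°C/km): ΔT = -7.6 × 3 = -22.8°C → T = -1.4°C
T_parcel − T_env = -3.22 − (-1.4) = -1.82°C

-1.82°C (parcel cooler than environment)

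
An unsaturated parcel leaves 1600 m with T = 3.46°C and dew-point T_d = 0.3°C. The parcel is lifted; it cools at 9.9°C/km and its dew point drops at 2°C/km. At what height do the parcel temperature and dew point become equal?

T and T_d converge at 9.9 − 2 = 7.9°C per km
Height above start = (3.46 − 0.3) / 7.9 = 0.4 km
LCL altitude = 1600 m + 400 m = 2000 m

2000 m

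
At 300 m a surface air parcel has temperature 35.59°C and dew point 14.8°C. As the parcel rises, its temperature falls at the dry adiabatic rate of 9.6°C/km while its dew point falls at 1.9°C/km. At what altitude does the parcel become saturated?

T and T_d converge at 9.6 − 1.9 = 7.7°C per km
Height above start = (35.59 − 14.8) / 7.7 = 2.7 km
LCL altitude = 300 m + 2700 m = 3000 m

3000 m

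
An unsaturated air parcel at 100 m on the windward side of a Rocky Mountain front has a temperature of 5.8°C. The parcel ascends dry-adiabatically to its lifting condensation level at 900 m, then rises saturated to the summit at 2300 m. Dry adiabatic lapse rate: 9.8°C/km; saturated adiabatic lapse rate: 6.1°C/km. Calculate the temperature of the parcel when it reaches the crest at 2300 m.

From 100 m to 900 m (dry): cools by 9.8 × 0.8 = 7.84°C, giving -2.04°C.
From 900 m to 2300 m (saturated): cools by 6.1 × 1.4 = 8.54°C, giving -10.58°C.

-10.58°C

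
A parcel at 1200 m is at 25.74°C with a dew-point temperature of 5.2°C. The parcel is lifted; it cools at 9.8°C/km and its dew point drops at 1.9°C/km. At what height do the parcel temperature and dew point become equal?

3800 m

T and T_d converge at 9.8 − 1.9 = 7.9°C per km
Height above start = (25.74 − 5.2) / 7.9 = 2.6 km
LCL altitude = 1200 m + 2600 m = 3800 m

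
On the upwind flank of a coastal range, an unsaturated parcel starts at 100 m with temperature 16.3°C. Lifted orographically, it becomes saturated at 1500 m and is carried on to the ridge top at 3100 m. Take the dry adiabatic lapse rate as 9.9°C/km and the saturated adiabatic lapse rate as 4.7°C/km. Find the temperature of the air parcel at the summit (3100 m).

Dry to 1500 m: -9.9 × 1.4 km = -13.86°C, so T = 2.44°C.
Saturated to 3100 m: -4.7 × 1.6 km = -7.52°C, so T = -5.08°C.

-5.08°C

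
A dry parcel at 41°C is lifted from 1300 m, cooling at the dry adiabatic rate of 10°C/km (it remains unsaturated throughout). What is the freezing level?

Height above start = (41 − 0) / 10 = 4.1 km
Altitude = 1300 m + 4100 m = 5400 m

5400 m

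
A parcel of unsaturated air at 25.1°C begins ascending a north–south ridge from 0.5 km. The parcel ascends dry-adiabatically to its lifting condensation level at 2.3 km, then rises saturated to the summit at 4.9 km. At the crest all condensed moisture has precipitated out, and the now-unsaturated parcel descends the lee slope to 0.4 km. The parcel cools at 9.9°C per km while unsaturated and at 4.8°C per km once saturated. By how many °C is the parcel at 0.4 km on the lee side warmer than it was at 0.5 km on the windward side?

From 500 m to 2300 m (dry): cools by 9.9 × 1.8 = 17.82°C, giving 7.28°C.
From 2300 m to 4900 m (saturated): cools by 4.8 × 2.6 = 12.48°C, giving -5.2°C.
From 4900 m to 400 m (dry descent): warms by 9.9 × 4.5 = 44.55°C, giving 39.35°C.
Net change vs windward start: 39.35 − 25.1 = +14.25°C

+14.25°C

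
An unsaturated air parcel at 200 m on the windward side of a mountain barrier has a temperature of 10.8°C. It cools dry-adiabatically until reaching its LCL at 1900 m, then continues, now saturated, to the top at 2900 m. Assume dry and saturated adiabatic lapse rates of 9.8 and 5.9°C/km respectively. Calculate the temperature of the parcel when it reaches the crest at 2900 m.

-11.76°C

200–1900 m, dry: Δz = 1.7 km ⇒ ΔT = -16.66°C; T = -5.86°C
1900–2900 m, saturated: Δz = 1 km ⇒ ΔT = -5.9°C; T = -11.76°C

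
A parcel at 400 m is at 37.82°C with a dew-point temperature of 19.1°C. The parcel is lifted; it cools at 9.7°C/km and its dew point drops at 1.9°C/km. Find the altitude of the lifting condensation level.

T and T_d converge at 9.7 − 1.9 = 7.8°C per km
Height above start = (37.82 − 19.1) / 7.8 = 2.4 km
LCL altitude = 400 m + 2400 m = 2800 m

2800 m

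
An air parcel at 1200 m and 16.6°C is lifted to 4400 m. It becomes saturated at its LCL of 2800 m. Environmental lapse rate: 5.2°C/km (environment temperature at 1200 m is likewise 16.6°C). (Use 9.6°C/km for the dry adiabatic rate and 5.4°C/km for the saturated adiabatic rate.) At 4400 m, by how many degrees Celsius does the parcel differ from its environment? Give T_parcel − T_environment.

Parcel:
  Dry to 2800 m: -9.6 × 1.6 km = -15.36°C, so T = 1.24°C.
  Saturated to 4400 m: -5.4 × 1.6 km = -8.64°C, so T = -7.4°C.
Environment:
  Environment to 4400 m: -5.2 × 3.2 km = -16.64°C, so T = -0.04°C.
T_parcel − T_env = -7.4 − (-0.04) = -7.36°C

-7.36°C (parcel cooler than environment)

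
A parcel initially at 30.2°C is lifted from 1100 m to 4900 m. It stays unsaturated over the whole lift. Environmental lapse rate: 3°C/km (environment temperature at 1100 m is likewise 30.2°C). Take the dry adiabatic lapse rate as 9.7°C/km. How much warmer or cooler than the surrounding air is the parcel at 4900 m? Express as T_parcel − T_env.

-25.46°C (parcel cooler than environment)

Parcel:
  1100–4900 m, dry: Δz = 3.8 km ⇒ ΔT = -36.86°C; T = -6.66°C
Environment:
  1100–4900 m, environment: Δz = 3.8 km ⇒ ΔT = -11.4°C; T = 18.8°C
T_parcel − T_env = -6.66 − 18.8 = -25.46°C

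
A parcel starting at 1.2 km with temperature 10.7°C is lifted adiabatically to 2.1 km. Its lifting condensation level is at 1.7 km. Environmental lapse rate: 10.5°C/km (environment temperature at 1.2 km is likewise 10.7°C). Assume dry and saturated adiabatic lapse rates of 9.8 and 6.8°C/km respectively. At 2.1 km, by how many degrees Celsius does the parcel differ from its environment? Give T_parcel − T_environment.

+1.83°C (parcel warmer than environment)

Parcel:
  Dry to 1700 m: -9.8 × 0.5 km = -4.9°C, so T = 5.8°C.
  Saturated to 2100 m: -6.8 × 0.4 km = -2.72°C, so T = 3.08°C.
Environment:
  Environment to 2100 m: -10.5 × 0.9 km = -9.45°C, so T = 1.25°C.
T_parcel − T_env = 3.08 − 1.25 = +1.83°C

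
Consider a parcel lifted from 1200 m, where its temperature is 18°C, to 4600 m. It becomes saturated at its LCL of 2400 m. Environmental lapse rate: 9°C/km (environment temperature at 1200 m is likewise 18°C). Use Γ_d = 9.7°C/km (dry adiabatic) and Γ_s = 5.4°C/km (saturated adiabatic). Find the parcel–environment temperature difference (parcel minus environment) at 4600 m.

+7.08°C (parcel warmer than environment)

Parcel:
  1200 → 2400 m (dry, 9.7°C/km): ΔT = -9.7 × 1.2 = -11.64°C → T = 6.36°C
  2400 → 4600 m (saturated, 5.4°C/km): ΔT = -5.4 × 2.2 = -11.88°C → T = -5.52°C
Environment:
  1200 → 4600 m (environment, 9°C/km): ΔT = -9 × 3.4 = -30.6°C → T = -12.6°C
T_parcel − T_env = -5.52 − (-12.6) = +7.08°C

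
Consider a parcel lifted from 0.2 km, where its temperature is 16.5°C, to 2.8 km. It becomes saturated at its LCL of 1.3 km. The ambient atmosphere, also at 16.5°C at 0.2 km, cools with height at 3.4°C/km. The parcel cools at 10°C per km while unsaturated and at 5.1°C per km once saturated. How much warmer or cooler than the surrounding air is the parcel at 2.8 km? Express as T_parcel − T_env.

-9.81°C (parcel cooler than environment)

Parcel:
  200 → 1300 m (dry, 10°C/km): ΔT = -10 × 1.1 = -11°C → T = 5.5°C
  1300 → 2800 m (saturated, 5.1°C/km): ΔT = -5.1 × 1.5 = -7.65°C → T = -2.15°C
Environment:
  200 → 2800 m (environment, 3.4°C/km): ΔT = -3.4 × 2.6 = -8.84°C → T = 7.66°C
T_parcel − T_env = -2.15 − 7.66 = -9.81°C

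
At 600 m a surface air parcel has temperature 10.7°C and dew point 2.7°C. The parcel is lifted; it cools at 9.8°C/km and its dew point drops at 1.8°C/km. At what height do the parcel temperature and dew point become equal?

T and T_d converge at 9.8 − 1.8 = 8°C per km
Height above start = (10.7 − 2.7) / 8 = 1 km
LCL altitude = 600 m + 1000 m = 1600 m

1600 m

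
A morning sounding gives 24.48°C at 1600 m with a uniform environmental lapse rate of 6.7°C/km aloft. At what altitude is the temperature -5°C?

Height above start = (24.48 − (-5)) / 6.7 = 4.4 km
Altitude = 1600 m + 4400 m = 6000 m

6000 m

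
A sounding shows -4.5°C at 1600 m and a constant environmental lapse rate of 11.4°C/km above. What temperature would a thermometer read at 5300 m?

-46.68°C

1600–5300 m, environmental: Δz = 3.7 km ⇒ ΔT = -42.18°C; T = -46.68°C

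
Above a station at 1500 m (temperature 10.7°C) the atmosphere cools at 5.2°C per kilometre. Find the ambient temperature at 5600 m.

From 1500 m to 5600 m (environmental): cools by 5.2 × 4.1 = 21.32°C, giving -10.62°C.

-10.62°C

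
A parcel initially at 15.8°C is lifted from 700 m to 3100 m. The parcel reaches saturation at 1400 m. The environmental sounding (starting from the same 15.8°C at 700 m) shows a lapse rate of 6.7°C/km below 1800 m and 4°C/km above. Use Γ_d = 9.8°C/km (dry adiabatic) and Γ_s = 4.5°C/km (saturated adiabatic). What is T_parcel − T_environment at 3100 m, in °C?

-1.94°C (parcel cooler than environment)

Parcel:
  Dry to 1400 m: -9.8 × 0.7 km = -6.86°C, so T = 8.94°C.
  Saturated to 3100 m: -4.5 × 1.7 km = -7.65°C, so T = 1.29°C.
Environment:
  Environment, lower layer to 1800 m: -6.7 × 1.1 km = -7.37°C, so T = 8.43°C.
  Environment, upper layer to 3100 m: -4 × 1.3 km = -5.2°C, so T = 3.23°C.
T_parcel − T_env = 1.29 − 3.23 = -1.94°C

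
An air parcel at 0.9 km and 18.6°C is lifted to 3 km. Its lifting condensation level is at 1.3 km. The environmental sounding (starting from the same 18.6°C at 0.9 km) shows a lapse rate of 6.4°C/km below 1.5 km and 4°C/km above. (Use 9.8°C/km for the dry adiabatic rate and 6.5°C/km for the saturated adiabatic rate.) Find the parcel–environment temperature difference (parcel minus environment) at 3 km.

Parcel:
  From 900 m to 1300 m (dry): cools by 9.8 × 0.4 = 3.92°C, giving 14.68°C.
  From 1300 m to 3000 m (saturated): cools by 6.5 × 1.7 = 11.05°C, giving 3.63°C.
Environment:
  From 900 m to 1500 m (environment, lower layer): cools by 6.4 × 0.6 = 3.84°C, giving 14.76°C.
  From 1500 m to 3000 m (environment, upper layer): cools by 4 × 1.5 = 6°C, giving 8.76°C.
T_parcel − T_env = 3.63 − 8.76 = -5.13°C

-5.13°C (parcel cooler than environment)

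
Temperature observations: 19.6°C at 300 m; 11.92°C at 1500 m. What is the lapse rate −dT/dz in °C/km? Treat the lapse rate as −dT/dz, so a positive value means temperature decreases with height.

Γ = −ΔT/Δz = (19.6 − 11.92) / (1500 − 300) m
  = 7.68°C / 1.2 km = 6.4°C/km

6.4°C/km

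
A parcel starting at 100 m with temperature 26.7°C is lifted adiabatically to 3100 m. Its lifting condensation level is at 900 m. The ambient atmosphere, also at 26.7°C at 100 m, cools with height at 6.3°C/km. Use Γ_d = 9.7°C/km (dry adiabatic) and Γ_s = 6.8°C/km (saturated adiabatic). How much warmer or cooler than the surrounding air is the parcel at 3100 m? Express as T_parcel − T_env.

-3.82°C (parcel cooler than environment)

Parcel:
  Dry to 900 m: -9.7 × 0.8 km = -7.76°C, so T = 18.94°C.
  Saturated to 3100 m: -6.8 × 2.2 km = -14.96°C, so T = 3.98°C.
Environment:
  Environment to 3100 m: -6.3 × 3 km = -18.9°C, so T = 7.8°C.
T_parcel − T_env = 3.98 − 7.8 = -3.82°C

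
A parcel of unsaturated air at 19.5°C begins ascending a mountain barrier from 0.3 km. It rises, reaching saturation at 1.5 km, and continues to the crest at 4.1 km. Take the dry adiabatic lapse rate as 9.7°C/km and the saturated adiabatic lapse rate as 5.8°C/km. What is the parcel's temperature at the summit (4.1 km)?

-7.22°C

From 300 m to 1500 m (dry): cools by 9.7 × 1.2 = 11.64°C, giving 7.86°C.
From 1500 m to 4100 m (saturated): cools by 5.8 × 2.6 = 15.08°C, giving -7.22°C.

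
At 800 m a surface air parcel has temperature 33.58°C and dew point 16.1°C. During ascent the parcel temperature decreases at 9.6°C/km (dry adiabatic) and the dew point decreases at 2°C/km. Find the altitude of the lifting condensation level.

T and T_d converge at 9.6 − 2 = 7.6°C per km
Height above start = (33.58 − 16.1) / 7.6 = 2.3 km
LCL altitude = 800 m + 2300 m = 3100 m

3100 m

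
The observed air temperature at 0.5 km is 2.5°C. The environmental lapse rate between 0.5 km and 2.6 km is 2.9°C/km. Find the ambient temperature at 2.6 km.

-3.59°C

From 500 m to 2600 m (environmental): cools by 2.9 × 2.1 = 6.09°C, giving -3.59°C.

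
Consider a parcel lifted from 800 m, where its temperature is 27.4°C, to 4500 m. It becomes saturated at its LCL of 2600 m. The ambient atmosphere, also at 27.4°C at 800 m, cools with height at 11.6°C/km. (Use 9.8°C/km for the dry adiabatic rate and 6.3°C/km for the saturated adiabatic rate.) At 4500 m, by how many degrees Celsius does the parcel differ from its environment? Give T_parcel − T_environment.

Parcel:
  Dry to 2600 m: -9.8 × 1.8 km = -17.64°C, so T = 9.76°C.
  Saturated to 4500 m: -6.3 × 1.9 km = -11.97°C, so T = -2.21°C.
Environment:
  Environment to 4500 m: -11.6 × 3.7 km = -42.92°C, so T = -15.52°C.
T_parcel − T_env = -2.21 − (-15.52) = +13.31°C

+13.31°C (parcel warmer than environment)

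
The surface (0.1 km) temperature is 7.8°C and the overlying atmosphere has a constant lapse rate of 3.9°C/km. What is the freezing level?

2.1 km

Height above start = (7.8 − 0) / 3.9 = 2 km
Altitude = 100 m + 2000 m = 2100 m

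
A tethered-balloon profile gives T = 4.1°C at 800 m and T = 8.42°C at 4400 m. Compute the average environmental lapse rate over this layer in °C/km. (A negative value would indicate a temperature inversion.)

-1.2°C/km

Γ = −ΔT/Δz = (4.1 − 8.42) / (4400 − 800) m
  = -4.32°C / 3.6 km = -1.2°C/km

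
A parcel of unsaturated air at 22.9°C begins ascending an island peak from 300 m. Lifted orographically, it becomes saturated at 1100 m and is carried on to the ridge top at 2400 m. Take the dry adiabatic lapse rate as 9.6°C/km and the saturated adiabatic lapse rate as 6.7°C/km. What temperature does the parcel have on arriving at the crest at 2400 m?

6.51°C

Dry to 1100 m: -9.6 × 0.8 km = -7.68°C, so T = 15.22°C.
Saturated to 2400 m: -6.7 × 1.3 km = -8.71°C, so T = 6.51°C.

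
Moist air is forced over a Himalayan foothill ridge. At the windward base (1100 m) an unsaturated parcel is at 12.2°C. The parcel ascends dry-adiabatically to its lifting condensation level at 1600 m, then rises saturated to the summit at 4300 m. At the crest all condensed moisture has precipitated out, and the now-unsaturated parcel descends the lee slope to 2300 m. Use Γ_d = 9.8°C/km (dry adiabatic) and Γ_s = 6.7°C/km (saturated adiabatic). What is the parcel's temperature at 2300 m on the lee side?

Dry to 1600 m: -9.8 × 0.5 km = -4.9°C, so T = 7.3°C.
Saturated to 4300 m: -6.7 × 2.7 km = -18.09°C, so T = -10.79°C.
Dry descent to 2300 m: +9.8 × 2 km = +19.6°C, so T = 8.81°C.

8.81°C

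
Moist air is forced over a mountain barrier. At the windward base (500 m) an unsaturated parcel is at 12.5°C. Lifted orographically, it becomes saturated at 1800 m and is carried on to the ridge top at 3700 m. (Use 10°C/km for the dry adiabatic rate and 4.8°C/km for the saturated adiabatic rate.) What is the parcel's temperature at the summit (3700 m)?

500–1800 m, dry: Δz = 1.3 km ⇒ ΔT = -13°C; T = -0.5°C
1800–3700 m, saturated: Δz = 1.9 km ⇒ ΔT = -9.12°C; T = -9.62°C

-9.62°C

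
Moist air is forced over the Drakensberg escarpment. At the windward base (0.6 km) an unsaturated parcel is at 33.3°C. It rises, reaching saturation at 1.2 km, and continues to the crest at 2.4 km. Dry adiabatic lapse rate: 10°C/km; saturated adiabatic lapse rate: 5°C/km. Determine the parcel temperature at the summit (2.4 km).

21.3°C

Dry to 1200 m: -10 × 0.6 km = -6°C, so T = 27.3°C.
Saturated to 2400 m: -5 × 1.2 km = -6°C, so T = 21.3°C.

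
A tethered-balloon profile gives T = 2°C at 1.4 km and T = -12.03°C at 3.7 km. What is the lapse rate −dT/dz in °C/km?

Γ = −ΔT/Δz = (2 − (-12.03)) / (3700 − 1400) m
  = 14.03°C / 2.3 km = 6.1°C/km

6.1°C/km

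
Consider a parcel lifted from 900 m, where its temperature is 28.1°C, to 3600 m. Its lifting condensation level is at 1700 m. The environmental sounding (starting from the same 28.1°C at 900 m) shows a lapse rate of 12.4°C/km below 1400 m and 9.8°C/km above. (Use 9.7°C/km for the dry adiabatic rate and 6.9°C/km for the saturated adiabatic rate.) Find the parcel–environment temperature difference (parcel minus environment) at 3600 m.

Parcel:
  900–1700 m, dry: Δz = 0.8 km ⇒ ΔT = -7.76°C; T = 20.34°C
  1700–3600 m, saturated: Δz = 1.9 km ⇒ ΔT = -13.11°C; T = 7.23°C
Environment:
  900–1400 m, environment, lower layer: Δz = 0.5 km ⇒ ΔT = -6.2°C; T = 21.9°C
  1400–3600 m, environment, upper layer: Δz = 2.2 km ⇒ ΔT = -21.56°C; T = 0.34°C
T_parcel − T_env = 7.23 − 0.34 = +6.89°C

+6.89°C (parcel warmer than environment)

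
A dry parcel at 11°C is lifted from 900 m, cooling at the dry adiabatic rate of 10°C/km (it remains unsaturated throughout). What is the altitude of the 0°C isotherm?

2000 m

Height above start = (11 − 0) / 10 = 1.1 km
Altitude = 900 m + 1100 m = 2000 m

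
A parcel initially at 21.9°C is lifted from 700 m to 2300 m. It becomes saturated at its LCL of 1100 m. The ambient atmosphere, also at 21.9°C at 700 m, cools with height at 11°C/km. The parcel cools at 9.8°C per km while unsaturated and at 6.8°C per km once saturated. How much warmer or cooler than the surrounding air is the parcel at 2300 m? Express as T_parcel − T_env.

Parcel:
  700–1100 m, dry: Δz = 0.4 km ⇒ ΔT = -3.92°C; T = 17.98°C
  1100–2300 m, saturated: Δz = 1.2 km ⇒ ΔT = -8.16°C; T = 9.82°C
Environment:
  700–2300 m, environment: Δz = 1.6 km ⇒ ΔT = -17.6°C; T = 4.3°C
T_parcel − T_env = 9.82 − 4.3 = +5.52°C

+5.52°C (parcel warmer than environment)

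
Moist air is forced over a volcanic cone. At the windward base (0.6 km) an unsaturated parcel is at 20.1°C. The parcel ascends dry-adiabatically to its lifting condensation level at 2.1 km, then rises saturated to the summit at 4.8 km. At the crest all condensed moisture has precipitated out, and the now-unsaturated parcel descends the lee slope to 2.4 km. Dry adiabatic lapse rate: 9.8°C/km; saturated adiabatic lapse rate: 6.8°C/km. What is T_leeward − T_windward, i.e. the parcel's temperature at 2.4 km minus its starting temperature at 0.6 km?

600 → 2100 m (dry, 9.8°C/km): ΔT = -9.8 × 1.5 = -14.7°C → T = 5.4°C
2100 → 4800 m (saturated, 6.8°C/km): ΔT = -6.8 × 2.7 = -18.36°C → T = -12.96°C
4800 → 2400 m (dry descent, 9.8°C/km): ΔT = +9.8 × 2.4 = +23.52°C → T = 10.56°C
Net change vs windward start: 10.56 − 20.1 = -9.54°C

-9.54°C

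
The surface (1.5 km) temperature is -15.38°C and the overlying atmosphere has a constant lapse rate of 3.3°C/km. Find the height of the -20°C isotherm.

2.9 km

Height above start = (-15.38 − (-20)) / 3.3 = 1.4 km
Altitude = 1500 m + 1400 m = 2900 m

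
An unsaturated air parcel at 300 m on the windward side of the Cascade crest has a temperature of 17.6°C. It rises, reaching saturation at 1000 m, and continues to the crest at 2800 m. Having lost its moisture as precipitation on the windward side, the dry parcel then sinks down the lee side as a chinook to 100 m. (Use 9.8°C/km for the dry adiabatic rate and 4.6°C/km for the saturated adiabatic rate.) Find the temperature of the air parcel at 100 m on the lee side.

28.92°C

300–1000 m, dry: Δz = 0.7 km ⇒ ΔT = -6.86°C; T = 10.74°C
1000–2800 m, saturated: Δz = 1.8 km ⇒ ΔT = -8.28°C; T = 2.46°C
2800–100 m, dry descent: Δz = 2.7 km ⇒ ΔT = +26.46°C; T = 28.92°C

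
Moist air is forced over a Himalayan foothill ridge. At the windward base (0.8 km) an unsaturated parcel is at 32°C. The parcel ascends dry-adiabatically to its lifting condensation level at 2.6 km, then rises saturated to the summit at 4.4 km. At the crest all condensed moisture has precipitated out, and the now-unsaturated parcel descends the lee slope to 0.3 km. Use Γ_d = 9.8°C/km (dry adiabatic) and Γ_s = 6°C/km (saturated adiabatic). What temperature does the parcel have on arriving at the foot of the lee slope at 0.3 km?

43.74°C

Dry to 2600 m: -9.8 × 1.8 km = -17.64°C, so T = 14.36°C.
Saturated to 4400 m: -6 × 1.8 km = -10.8°C, so T = 3.56°C.
Dry descent to 300 m: +9.8 × 4.1 km = +40.18°C, so T = 43.74°C.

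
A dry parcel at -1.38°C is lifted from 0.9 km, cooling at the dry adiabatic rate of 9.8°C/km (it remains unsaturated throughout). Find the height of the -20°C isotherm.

2.8 km

Height above start = (-1.38 − (-20)) / 9.8 = 1.9 km
Altitude = 900 m + 1900 m = 2800 m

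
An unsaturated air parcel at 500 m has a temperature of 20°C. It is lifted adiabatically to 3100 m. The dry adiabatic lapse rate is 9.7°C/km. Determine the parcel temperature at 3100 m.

500 → 3100 m (dry adiabatic, 9.7°C/km): ΔT = -9.7 × 2.6 = -25.22°C → T = -5.22°C

-5.22°C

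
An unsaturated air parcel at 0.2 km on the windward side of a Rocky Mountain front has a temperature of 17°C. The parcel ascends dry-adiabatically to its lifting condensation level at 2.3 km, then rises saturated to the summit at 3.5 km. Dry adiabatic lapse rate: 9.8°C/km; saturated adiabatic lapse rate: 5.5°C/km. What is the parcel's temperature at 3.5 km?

-10.18°C

Dry to 2300 m: -9.8 × 2.1 km = -20.58°C, so T = -3.58°C.
Saturated to 3500 m: -5.5 × 1.2 km = -6.6°C, so T = -10.18°C.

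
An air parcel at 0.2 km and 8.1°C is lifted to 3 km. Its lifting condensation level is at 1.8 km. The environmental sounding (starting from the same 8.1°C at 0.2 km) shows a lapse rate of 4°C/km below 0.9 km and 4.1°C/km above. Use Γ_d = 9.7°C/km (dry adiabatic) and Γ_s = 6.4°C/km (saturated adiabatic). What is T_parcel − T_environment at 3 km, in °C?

Parcel:
  Dry to 1800 m: -9.7 × 1.6 km = -15.52°C, so T = -7.42°C.
  Saturated to 3000 m: -6.4 × 1.2 km = -7.68°C, so T = -15.1°C.
Environment:
  Environment, lower layer to 900 m: -4 × 0.7 km = -2.8°C, so T = 5.3°C.
  Environment, upper layer to 3000 m: -4.1 × 2.1 km = -8.61°C, so T = -3.31°C.
T_parcel − T_env = -15.1 − (-3.31) = -11.79°C

-11.79°C (parcel cooler than environment)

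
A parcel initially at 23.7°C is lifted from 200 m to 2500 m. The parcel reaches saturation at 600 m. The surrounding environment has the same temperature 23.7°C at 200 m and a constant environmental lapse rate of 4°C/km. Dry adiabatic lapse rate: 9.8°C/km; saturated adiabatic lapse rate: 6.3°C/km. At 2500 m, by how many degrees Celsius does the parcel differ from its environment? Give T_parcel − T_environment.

Parcel:
  200–600 m, dry: Δz = 0.4 km ⇒ ΔT = -3.92°C; T = 19.78°C
  600–2500 m, saturated: Δz = 1.9 km ⇒ ΔT = -11.97°C; T = 7.81°C
Environment:
  200–2500 m, environment: Δz = 2.3 km ⇒ ΔT = -9.2°C; T = 14.5°C
T_parcel − T_env = 7.81 − 14.5 = -6.69°C

-6.69°C (parcel cooler than environment)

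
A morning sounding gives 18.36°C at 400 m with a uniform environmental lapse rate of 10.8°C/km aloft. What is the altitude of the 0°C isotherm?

Height above start = (18.36 − 0) / 10.8 = 1.7 km
Altitude = 400 m + 1700 m = 2100 m

2100 m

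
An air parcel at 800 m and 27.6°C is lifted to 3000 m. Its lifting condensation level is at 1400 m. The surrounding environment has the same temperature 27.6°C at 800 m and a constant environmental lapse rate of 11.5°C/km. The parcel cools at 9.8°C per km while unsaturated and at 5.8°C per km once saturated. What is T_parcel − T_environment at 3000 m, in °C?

+10.14°C (parcel warmer than environment)

Parcel:
  800–1400 m, dry: Δz = 0.6 km ⇒ ΔT = -5.88°C; T = 21.72°C
  1400–3000 m, saturated: Δz = 1.6 km ⇒ ΔT = -9.28°C; T = 12.44°C
Environment:
  800–3000 m, environment: Δz = 2.2 km ⇒ ΔT = -25.3°C; T = 2.3°C
T_parcel − T_env = 12.44 − 2.3 = +10.14°C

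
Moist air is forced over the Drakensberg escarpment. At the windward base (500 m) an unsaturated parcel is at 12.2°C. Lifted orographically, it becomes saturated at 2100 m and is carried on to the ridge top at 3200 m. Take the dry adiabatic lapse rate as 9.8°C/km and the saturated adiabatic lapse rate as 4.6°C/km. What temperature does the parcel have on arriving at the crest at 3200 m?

Dry to 2100 m: -9.8 × 1.6 km = -15.68°C, so T = -3.48°C.
Saturated to 3200 m: -4.6 × 1.1 km = -5.06°C, so T = -8.54°C.

-8.54°C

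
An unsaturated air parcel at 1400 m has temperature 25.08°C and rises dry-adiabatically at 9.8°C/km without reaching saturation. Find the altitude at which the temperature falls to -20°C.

6000 m

Height above start = (25.08 − (-20)) / 9.8 = 4.6 km
Altitude = 1400 m + 4600 m = 6000 m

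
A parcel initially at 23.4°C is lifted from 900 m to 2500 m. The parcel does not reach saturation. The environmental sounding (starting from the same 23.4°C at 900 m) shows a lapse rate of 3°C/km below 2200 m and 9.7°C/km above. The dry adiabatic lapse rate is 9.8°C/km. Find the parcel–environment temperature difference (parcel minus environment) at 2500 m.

-8.87°C (parcel cooler than environment)

Parcel:
  900 → 2500 m (dry, 9.8°C/km): ΔT = -9.8 × 1.6 = -15.68°C → T = 7.72°C
Environment:
  900 → 2200 m (environment, lower layer, 3°C/km): ΔT = -3 × 1.3 = -3.9°C → T = 19.5°C
  2200 → 2500 m (environment, upper layer, 9.7°C/km): ΔT = -9.7 × 0.3 = -2.91°C → T = 16.59°C
T_parcel − T_env = 7.72 − 16.59 = -8.87°C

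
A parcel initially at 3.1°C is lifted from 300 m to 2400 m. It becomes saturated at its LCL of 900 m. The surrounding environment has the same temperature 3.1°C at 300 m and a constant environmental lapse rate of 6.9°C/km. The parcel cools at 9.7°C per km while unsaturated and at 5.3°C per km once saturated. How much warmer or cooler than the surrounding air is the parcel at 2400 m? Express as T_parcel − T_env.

Parcel:
  300–900 m, dry: Δz = 0.6 km ⇒ ΔT = -5.82°C; T = -2.72°C
  900–2400 m, saturated: Δz = 1.5 km ⇒ ΔT = -7.95°C; T = -10.67°C
Environment:
  300–2400 m, environment: Δz = 2.1 km ⇒ ΔT = -14.49°C; T = -11.39°C
T_parcel − T_env = -10.67 − (-11.39) = +0.72°C

+0.72°C (parcel warmer than environment)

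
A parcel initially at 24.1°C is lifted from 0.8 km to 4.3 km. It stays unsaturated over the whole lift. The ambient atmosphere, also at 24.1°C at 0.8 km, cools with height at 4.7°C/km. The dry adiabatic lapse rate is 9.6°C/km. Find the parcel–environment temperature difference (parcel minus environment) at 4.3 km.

Parcel:
  From 800 m to 4300 m (dry): cools by 9.6 × 3.5 = 33.6°C, giving -9.5°C.
Environment:
  From 800 m to 4300 m (environment): cools by 4.7 × 3.5 = 16.45°C, giving 7.65°C.
T_parcel − T_env = -9.5 − 7.65 = -17.15°C

-17.15°C (parcel cooler than environment)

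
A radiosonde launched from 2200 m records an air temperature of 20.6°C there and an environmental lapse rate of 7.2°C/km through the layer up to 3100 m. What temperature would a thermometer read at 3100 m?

14.12°C

2200–3100 m, environmental: Δz = 0.9 km ⇒ ΔT = -6.48°C; T = 14.12°C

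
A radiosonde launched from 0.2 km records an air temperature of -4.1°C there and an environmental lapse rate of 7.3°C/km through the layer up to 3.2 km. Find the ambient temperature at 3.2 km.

-26°C

Environmental to 3200 m: -7.3 × 3 km = -21.9°C, so T = -26°C.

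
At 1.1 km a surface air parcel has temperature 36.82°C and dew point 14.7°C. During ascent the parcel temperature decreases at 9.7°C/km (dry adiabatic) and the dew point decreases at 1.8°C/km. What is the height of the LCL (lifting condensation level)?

3.9 km

T and T_d converge at 9.7 − 1.8 = 7.9°C per km
Height above start = (36.82 − 14.7) / 7.9 = 2.8 km
LCL altitude = 1100 m + 2800 m = 3900 m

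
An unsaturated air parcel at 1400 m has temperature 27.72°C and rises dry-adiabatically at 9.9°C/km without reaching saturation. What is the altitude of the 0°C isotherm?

Height above start = (27.72 − 0) / 9.9 = 2.8 km
Altitude = 1400 m + 2800 m = 4200 m

4200 m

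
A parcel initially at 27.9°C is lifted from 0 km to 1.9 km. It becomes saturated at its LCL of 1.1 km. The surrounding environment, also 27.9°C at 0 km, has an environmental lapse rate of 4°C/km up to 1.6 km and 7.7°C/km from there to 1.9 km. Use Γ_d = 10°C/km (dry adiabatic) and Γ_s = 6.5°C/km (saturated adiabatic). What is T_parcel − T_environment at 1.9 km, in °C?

Parcel:
  0 → 1100 m (dry, 10°C/km): ΔT = -10 × 1.1 = -11°C → T = 16.9°C
  1100 → 1900 m (saturated, 6.5°C/km): ΔT = -6.5 × 0.8 = -5.2°C → T = 11.7°C
Environment:
  0 → 1600 m (environment, lower layer, 4°C/km): ΔT = -4 × 1.6 = -6.4°C → T = 21.5°C
  1600 → 1900 m (environment, upper layer, 7.7°C/km): ΔT = -7.7 × 0.3 = -2.31°C → T = 19.19°C
T_parcel − T_env = 11.7 − 19.19 = -7.49°C

-7.49°C (parcel cooler than environment)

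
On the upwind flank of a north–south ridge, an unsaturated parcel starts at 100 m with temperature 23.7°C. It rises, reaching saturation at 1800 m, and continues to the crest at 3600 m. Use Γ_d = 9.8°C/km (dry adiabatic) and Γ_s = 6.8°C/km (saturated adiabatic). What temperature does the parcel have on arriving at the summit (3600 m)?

100 → 1800 m (dry, 9.8°C/km): ΔT = -9.8 × 1.7 = -16.66°C → T = 7.04°C
1800 → 3600 m (saturated, 6.8°C/km): ΔT = -6.8 × 1.8 = -12.24°C → T = -5.2°C

-5.2°C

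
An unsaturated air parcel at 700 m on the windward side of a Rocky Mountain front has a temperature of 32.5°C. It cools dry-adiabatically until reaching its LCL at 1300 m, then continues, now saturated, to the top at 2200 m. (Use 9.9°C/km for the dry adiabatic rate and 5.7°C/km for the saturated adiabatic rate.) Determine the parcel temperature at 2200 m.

700–1300 m, dry: Δz = 0.6 km ⇒ ΔT = -5.94°C; T = 26.56°C
1300–2200 m, saturated: Δz = 0.9 km ⇒ ΔT = -5.13°C; T = 21.43°C

21.43°C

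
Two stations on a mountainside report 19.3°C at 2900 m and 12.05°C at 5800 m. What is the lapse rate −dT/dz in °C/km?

Γ = −ΔT/Δz = (19.3 − 12.05) / (5800 − 2900) m
  = 7.25°C / 2.9 km = 2.5°C/km

2.5°C/km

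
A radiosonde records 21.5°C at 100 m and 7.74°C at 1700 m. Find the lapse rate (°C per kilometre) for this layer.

8.6°C/km

Γ = −ΔT/Δz = (21.5 − 7.74) / (1700 − 100) m
  = 13.76°C / 1.6 km = 8.6°C/km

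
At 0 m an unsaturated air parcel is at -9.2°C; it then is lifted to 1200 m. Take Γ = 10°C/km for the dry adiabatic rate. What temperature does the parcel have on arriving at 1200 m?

0 → 1200 m (dry adiabatic, 10°C/km): ΔT = -10 × 1.2 = -12°C → T = -21.2°C

-21.2°C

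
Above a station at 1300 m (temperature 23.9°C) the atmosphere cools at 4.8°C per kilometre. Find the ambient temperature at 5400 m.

From 1300 m to 5400 m (environmental): cools by 4.8 × 4.1 = 19.68°C, giving 4.22°C.

4.22°C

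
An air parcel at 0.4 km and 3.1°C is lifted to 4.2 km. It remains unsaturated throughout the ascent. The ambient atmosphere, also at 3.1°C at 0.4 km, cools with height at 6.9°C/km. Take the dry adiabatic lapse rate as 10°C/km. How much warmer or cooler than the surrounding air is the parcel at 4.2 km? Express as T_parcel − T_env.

Parcel:
  400–4200 m, dry: Δz = 3.8 km ⇒ ΔT = -38°C; T = -34.9°C
Environment:
  400–4200 m, environment: Δz = 3.8 km ⇒ ΔT = -26.22°C; T = -23.12°C
T_parcel − T_env = -34.9 − (-23.12) = -11.78°C

-11.78°C (parcel cooler than environment)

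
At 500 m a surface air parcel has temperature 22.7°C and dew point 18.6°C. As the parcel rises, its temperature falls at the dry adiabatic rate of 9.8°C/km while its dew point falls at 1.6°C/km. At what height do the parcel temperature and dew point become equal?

1000 m

T and T_d converge at 9.8 − 1.6 = 8.2°C per km
Height above start = (22.7 − 18.6) / 8.2 = 0.5 km
LCL altitude = 500 m + 500 m = 1000 m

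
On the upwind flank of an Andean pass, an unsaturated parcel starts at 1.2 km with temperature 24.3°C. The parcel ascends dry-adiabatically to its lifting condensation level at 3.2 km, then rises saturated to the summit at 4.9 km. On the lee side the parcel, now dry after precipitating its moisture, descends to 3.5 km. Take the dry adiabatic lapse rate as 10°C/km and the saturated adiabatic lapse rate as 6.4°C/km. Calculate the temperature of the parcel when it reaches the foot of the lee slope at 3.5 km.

1200 → 3200 m (dry, 10°C/km): ΔT = -10 × 2 = -20°C → T = 4.3°C
3200 → 4900 m (saturated, 6.4°C/km): ΔT = -6.4 × 1.7 = -10.88°C → T = -6.58°C
4900 → 3500 m (dry descent, 10°C/km): ΔT = +10 × 1.4 = +14°C → T = 7.42°C

7.42°C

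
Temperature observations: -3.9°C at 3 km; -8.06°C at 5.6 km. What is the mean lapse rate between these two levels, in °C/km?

1.6°C/km

Γ = −ΔT/Δz = (-3.9 − (-8.06)) / (5600 − 3000) m
  = 4.16°C / 2.6 km = 1.6°C/km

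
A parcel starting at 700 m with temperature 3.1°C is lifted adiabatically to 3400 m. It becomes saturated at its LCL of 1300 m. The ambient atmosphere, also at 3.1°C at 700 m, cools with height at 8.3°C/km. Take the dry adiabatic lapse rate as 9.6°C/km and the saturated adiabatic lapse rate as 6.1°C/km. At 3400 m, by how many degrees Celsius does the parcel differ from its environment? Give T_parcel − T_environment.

Parcel:
  From 700 m to 1300 m (dry): cools by 9.6 × 0.6 = 5.76°C, giving -2.66°C.
  From 1300 m to 3400 m (saturated): cools by 6.1 × 2.1 = 12.81°C, giving -15.47°C.
Environment:
  From 700 m to 3400 m (environment): cools by 8.3 × 2.7 = 22.41°C, giving -19.31°C.
T_parcel − T_env = -15.47 − (-19.31) = +3.84°C

+3.84°C (parcel warmer than environment)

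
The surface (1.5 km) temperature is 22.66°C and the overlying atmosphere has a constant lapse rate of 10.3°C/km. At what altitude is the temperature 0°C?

3.7 km

Height above start = (22.66 − 0) / 10.3 = 2.2 km
Altitude = 1500 m + 2200 m = 3700 m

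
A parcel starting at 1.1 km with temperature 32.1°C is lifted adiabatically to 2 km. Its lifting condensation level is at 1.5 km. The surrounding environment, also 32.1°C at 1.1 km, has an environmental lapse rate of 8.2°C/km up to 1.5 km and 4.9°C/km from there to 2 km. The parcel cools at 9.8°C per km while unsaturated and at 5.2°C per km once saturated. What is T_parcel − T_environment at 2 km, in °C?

-0.79°C (parcel cooler than environment)

Parcel:
  1100 → 1500 m (dry, 9.8°C/km): ΔT = -9.8 × 0.4 = -3.92°C → T = 28.18°C
  1500 → 2000 m (saturated, 5.2°C/km): ΔT = -5.2 × 0.5 = -2.6°C → T = 25.58°C
Environment:
  1100 → 1500 m (environment, lower layer, 8.2°C/km): ΔT = -8.2 × 0.4 = -3.28°C → T = 28.82°C
  1500 → 2000 m (environment, upper layer, 4.9°C/km): ΔT = -4.9 × 0.5 = -2.45°C → T = 26.37°C
T_parcel − T_env = 25.58 − 26.37 = -0.79°C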